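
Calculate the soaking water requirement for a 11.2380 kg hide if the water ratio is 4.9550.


Formula: Water = hide_weight * ratio
Substituting: Water = 11.2380 * 4.9550
Result: 55.6843 kg


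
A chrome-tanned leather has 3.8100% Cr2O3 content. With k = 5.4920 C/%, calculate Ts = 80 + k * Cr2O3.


Formula: Ts = 80 + k * Cr2O3
Substituting: Ts = 80 + 5.4920 * 3.8100
Result: 100.9245 C


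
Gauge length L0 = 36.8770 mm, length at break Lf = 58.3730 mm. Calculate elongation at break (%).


Formula: Elongation = (Lf - L0) / L0 * 100
Substituting: Elongation = (58.3730 - 36.8770) / 36.8770 * 100
Result: 58.2911 %


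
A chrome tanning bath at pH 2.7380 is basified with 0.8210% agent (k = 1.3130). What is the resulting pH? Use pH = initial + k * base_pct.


Formula: pH_final = pH_initial + k * base_pct
Substituting: pH_final = 2.7380 + 1.3130 * 0.8210
Result: 3.8160


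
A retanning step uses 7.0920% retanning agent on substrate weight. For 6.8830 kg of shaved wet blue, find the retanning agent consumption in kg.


Formula: Retan = substrate * pct / 100
Substituting: Retan = 6.8830 * 7.0920 / 100
Result: 0.4881 kg


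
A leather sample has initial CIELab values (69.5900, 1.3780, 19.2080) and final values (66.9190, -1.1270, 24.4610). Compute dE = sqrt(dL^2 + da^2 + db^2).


dL = -2.6710, da = -2.5050, db = 5.2530
dE = sqrt((-2.6710)^2 + (-2.5050)^2 + 5.2530^2) = 6.4034


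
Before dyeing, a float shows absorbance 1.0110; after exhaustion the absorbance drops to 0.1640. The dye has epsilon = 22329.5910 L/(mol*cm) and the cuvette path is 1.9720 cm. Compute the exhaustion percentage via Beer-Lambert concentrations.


c_initial = A_i / (epsilon * l) = 1.0110 / (22329.5910 * 1.9720) = 2.2960e-05 mol/L
c_final = A_f / (epsilon * l) = 0.1640 / (22329.5910 * 1.9720) = 3.7244e-06 mol/L
Exhaustion = (c_initial - c_final) / c_initial * 100 = (2.2960e-05 - 3.7244e-06) / 2.2960e-05 * 100 = 83.7784 %


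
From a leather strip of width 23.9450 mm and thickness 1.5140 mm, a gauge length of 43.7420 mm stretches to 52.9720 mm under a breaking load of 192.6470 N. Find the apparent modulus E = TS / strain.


TS = F / (w * t) = 192.6470 / (23.9450 * 1.5140) = 5.3140 N/mm^2
strain = (Lf - L0) / L0 = (52.9720 - 43.7420) / 43.7420 = 0.2110
E = TS / strain = 5.3140 / 0.2110 = 25.1836 N/mm^2


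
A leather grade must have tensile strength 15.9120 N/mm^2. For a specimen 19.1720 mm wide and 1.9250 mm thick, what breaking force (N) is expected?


Formula: F = TS * w * t
Substituting: F = 15.9120 * 19.1720 * 1.9250
Result: 587.2499 N


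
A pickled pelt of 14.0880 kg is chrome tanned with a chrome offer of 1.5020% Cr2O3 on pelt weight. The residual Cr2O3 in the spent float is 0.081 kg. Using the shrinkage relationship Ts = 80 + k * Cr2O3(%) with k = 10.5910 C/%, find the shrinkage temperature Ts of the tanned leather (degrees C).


Offered = pelt * offer_pct / 100 = 14.0880 * 1.5020 / 100 = 0.2116 kg
Uptake = offered - residual = 0.2116 - 0.081 = 0.1306 kg
Cr2O3% on pelt = uptake / pelt * 100 = 0.1306 / 14.0880 * 100 = 0.9270 %
Ts = 80 + k * Cr2O3% = 80 + 10.5910 * 0.9270 = 89.8183 C


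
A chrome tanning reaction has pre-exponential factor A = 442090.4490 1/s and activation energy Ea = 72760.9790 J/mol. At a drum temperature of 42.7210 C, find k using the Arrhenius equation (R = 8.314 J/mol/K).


T_K = T_C + 273.15 = 42.7210 + 273.15 = 315.8710 K
exponent = -Ea / (R * T_K) = -72760.9790 / (8.314 * 315.8710) = -27.7063
k = A * exp(exponent) = 442090.4490 * exp(-27.7063) = 4.1003e-07 1/s


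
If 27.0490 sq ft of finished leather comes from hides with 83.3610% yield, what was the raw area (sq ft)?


Formula: raw = finished * 100 / yield
Substituting: raw = 27.0490 * 100 / 83.3610
Result: 32.4480 sq ft


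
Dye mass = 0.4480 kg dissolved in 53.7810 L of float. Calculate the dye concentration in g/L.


Formula: Conc = dye_mass(kg) / volume(L) * 1000
Substituting: Conc = 0.4480 / 53.7810 * 1000
Result: 8.3301 g/L


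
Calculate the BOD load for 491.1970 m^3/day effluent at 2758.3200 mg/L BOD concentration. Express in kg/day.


Formula: BOD_load = volume * conc / 1000
Substituting: BOD_load = 491.1970 * 2758.3200 / 1000
Result: 1354.8785 kg/day


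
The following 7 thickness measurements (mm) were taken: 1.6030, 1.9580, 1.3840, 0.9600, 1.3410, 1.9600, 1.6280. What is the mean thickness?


Formula: Average = sum / n
Substituting: Average = 10.8340 / 7
Result: 1.5477 mm


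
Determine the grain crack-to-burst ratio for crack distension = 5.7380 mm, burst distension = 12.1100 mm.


Formula: Ratio = crack / burst
Substituting: Ratio = 5.7380 / 12.1100
Result: 0.4738


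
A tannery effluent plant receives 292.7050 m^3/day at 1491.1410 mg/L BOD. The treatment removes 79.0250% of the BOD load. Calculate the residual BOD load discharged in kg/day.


Load_in = volume * conc / 1000 = 292.7050 * 1491.1410 / 1000 = 436.4644 kg/day
Removed = Load_in * eff / 100 = 436.4644 * 79.0250 / 100 = 344.9160 kg/day
Load_out = Load_in - Removed = 436.4644 - 344.9160 = 91.5484 kg/day


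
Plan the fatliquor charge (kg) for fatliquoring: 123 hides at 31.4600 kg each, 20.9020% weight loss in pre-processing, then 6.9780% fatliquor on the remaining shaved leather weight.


Total_raw = N * avg_wt = 123 * 31.4600 = 3869.5800 kg
Substrate = Total_raw * (1 - loss/100) = 3869.5800 * (1 - 20.9020/100) = 3060.7604 kg
Fat = Substrate * pct / 100 = 3060.7604 * 6.9780 / 100 = 213.5799 kg


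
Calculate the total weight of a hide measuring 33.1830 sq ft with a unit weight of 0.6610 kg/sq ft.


Formula: Weight = area * weight_per_sqft
Substituting: Weight = 33.1830 * 0.6610
Result: 21.9340 kg


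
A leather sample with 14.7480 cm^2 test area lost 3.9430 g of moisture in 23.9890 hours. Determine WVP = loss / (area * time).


Formula: WVP = loss / (area * time)
Substituting: WVP = 3.9430 / (14.7480 * 23.9890)
Result: 0.011145 g/(cm^2*hr)


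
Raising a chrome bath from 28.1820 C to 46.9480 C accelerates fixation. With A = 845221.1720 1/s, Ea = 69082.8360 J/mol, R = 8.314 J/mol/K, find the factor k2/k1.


T1 = 28.1820 + 273.15 = 301.3320 K; T2 = 46.9480 + 273.15 = 320.0980 K
k1 = A * exp(-Ea/(R*T1)) = 845221.1720 * exp(-69082.8360/(8.314*301.3320)) = 8.9396e-07 1/s
k2 = A * exp(-Ea/(R*T2)) = 845221.1720 * exp(-69082.8360/(8.314*320.0980)) = 4.5019e-06 1/s
k2/k1 = 4.5019e-06 / 8.9396e-07 = 5.0360


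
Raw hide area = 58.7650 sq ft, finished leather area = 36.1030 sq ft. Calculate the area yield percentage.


Formula: Yield = finished / raw * 100
Substituting: Yield = 36.1030 / 58.7650 * 100
Result: 61.4362 %


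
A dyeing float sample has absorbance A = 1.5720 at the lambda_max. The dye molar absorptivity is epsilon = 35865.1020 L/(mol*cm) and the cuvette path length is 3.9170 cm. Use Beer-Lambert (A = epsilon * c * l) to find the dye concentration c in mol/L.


Formula: c = A / (epsilon * l)
Substituting: c = 1.5720 / (35865.1020 * 3.9170)
Result: 1.1190e-05 mol/L


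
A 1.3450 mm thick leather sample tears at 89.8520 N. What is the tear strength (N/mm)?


Formula: Tear strength = force / thickness
Substituting: Tear strength = 89.8520 / 1.3450
Result: 66.8045 N/mm


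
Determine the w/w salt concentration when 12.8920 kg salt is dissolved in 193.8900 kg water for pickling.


Formula: Conc = salt / (water + salt) * 100
Substituting: Conc = 12.8920 / (193.8900 + 12.8920) * 100
Result: 6.2346 %


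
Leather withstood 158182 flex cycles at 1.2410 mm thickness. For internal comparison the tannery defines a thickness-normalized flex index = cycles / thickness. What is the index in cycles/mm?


Formula: Index = cycles / thickness
Substituting: Index = 158182 / 1.2410
Result: 127463.3360 cycles/mm


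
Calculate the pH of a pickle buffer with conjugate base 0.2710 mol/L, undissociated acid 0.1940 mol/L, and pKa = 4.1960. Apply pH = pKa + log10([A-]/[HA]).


ratio = [A-] / [HA] = 0.2710 / 0.1940 = 1.3969
log10(ratio) = 0.1452
pH = pKa + log10(ratio) = 4.1960 + 0.1452 = 4.3412


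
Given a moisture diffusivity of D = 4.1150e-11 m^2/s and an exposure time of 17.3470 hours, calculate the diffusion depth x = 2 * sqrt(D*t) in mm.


t = 17.3470 hr * 3600 = 62449.2000 s
D * t = 4.1150e-11 * 62449.2000 = 2.5698e-06
x = 2 * sqrt(D*t) = 2 * sqrt(2.5698e-06) = 0.00320611 m = 3.2061 mm


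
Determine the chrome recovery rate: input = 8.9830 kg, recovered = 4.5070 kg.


Formula: Recovery = recovered / input * 100
Substituting: Recovery = 4.5070 / 8.9830 * 100
Result: 50.1725 %


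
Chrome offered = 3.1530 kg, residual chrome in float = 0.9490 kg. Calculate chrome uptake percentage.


Formula: Uptake = (offered - residual) / offered * 100
Substituting: Uptake = (3.1530 - 0.9490) / 3.1530 * 100
Result: 69.9017 %


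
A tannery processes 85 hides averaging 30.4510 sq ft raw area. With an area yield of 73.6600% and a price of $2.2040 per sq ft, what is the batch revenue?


Raw_total = N * avg_area = 85 * 30.4510 = 2588.3350 sq ft
Finished = Raw_total * yield / 100 = 2588.3350 * 73.6600 / 100 = 1906.5676 sq ft
Value = Finished * price = 1906.5676 * 2.2040 = 4202.0749 $


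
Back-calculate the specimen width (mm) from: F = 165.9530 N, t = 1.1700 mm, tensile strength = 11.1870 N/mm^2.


Formula: w = F / (TS * t)
Substituting: w = 165.9530 / (11.1870 * 1.1700)
Result: 12.6790 mm


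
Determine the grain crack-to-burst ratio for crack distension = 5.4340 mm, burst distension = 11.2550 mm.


Formula: Ratio = crack / burst
Substituting: Ratio = 5.4340 / 11.2550
Result: 0.4828


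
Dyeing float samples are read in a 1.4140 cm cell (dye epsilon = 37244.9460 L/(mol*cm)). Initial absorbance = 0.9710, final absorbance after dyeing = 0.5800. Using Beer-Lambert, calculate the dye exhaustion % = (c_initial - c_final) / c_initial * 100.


c_initial = A_i / (epsilon * l) = 0.9710 / (37244.9460 * 1.4140) = 1.8438e-05 mol/L
c_final = A_f / (epsilon * l) = 0.5800 / (37244.9460 * 1.4140) = 1.1013e-05 mol/L
Exhaustion = (c_initial - c_final) / c_initial * 100 = (1.8438e-05 - 1.1013e-05) / 1.8438e-05 * 100 = 40.2678 %


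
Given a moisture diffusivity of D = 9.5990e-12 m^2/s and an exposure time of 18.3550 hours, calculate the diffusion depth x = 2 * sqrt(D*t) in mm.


t = 18.3550 hr * 3600 = 66078.0000 s
D * t = 9.5990e-12 * 66078.0000 = 6.3428e-07
x = 2 * sqrt(D*t) = 2 * sqrt(6.3428e-07) = 0.00159284 m = 1.5928 mm


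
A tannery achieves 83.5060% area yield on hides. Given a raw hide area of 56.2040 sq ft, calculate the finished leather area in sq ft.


Formula: finished = raw * yield / 100
Substituting: finished = 56.2040 * 83.5060 / 100
Result: 46.9337 sq ft


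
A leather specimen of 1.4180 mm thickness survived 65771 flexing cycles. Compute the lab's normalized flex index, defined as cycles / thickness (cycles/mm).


Formula: Index = cycles / thickness
Substituting: Index = 65771 / 1.4180
Result: 46382.9337 cycles/mm


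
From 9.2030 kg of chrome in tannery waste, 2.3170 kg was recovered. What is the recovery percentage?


Formula: Recovery = recovered / input * 100
Substituting: Recovery = 2.3170 / 9.2030 * 100
Result: 25.1766 %


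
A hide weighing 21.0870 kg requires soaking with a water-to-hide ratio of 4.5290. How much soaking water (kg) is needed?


Formula: Water = hide_weight * ratio
Substituting: Water = 21.0870 * 4.5290
Result: 95.5030 kg


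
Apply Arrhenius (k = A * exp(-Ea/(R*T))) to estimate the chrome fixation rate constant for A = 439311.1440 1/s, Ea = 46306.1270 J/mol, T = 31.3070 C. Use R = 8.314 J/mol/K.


T_K = T_C + 273.15 = 31.3070 + 273.15 = 304.4570 K
exponent = -Ea / (R * T_K) = -46306.1270 / (8.314 * 304.4570) = -18.2937
k = A * exp(exponent) = 439311.1440 * exp(-18.2937) = 0.00498772 1/s


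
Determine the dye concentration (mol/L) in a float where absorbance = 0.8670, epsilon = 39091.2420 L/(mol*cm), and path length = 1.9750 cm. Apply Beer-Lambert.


Formula: c = A / (epsilon * l)
Substituting: c = 0.8670 / (39091.2420 * 1.9750)
Result: 1.1230e-05 mol/L


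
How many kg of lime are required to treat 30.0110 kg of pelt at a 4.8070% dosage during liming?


Formula: Lime = substrate * pct / 100
Substituting: Lime = 30.0110 * 4.8070 / 100
Result: 1.4426 kg


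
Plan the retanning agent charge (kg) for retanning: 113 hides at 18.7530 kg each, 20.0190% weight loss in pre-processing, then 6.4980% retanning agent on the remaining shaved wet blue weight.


Total_raw = N * avg_wt = 113 * 18.7530 = 2119.0890 kg
Substrate = Total_raw * (1 - loss/100) = 2119.0890 * (1 - 20.0190/100) = 1694.8686 kg
Retan = Substrate * pct / 100 = 1694.8686 * 6.4980 / 100 = 110.1326 kg


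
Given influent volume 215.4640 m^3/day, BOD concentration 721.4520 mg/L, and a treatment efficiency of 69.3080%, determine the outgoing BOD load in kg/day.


Load_in = volume * conc / 1000 = 215.4640 * 721.4520 / 1000 = 155.4469 kg/day
Removed = Load_in * eff / 100 = 155.4469 * 69.3080 / 100 = 107.7372 kg/day
Load_out = Load_in - Removed = 155.4469 - 107.7372 = 47.7098 kg/day


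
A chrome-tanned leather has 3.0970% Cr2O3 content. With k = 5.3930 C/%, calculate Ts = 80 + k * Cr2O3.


Formula: Ts = 80 + k * Cr2O3
Substituting: Ts = 80 + 5.3930 * 3.0970
Result: 96.7021 C


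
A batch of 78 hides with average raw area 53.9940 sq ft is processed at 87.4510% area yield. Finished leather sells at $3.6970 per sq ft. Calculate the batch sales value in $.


Raw_total = N * avg_area = 78 * 53.9940 = 4211.5320 sq ft
Finished = Raw_total * yield / 100 = 4211.5320 * 87.4510 / 100 = 3683.0268 sq ft
Value = Finished * price = 3683.0268 * 3.6970 = 13616.1503 $


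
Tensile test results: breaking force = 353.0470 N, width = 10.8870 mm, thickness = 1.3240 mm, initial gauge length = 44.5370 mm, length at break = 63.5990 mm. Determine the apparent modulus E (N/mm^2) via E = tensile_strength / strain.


TS = F / (w * t) = 353.0470 / (10.8870 * 1.3240) = 24.4927 N/mm^2
strain = (Lf - L0) / L0 = (63.5990 - 44.5370) / 44.5370 = 0.4280
E = TS / strain = 24.4927 / 0.4280 = 57.2254 N/mm^2


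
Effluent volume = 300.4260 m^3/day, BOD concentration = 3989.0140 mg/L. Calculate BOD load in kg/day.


Formula: BOD_load = volume * conc / 1000
Substituting: BOD_load = 300.4260 * 3989.0140 / 1000
Result: 1198.4035 kg/day


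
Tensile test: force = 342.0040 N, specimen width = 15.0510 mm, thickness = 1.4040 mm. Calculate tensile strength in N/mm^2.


Formula: TS = force / (width * thickness)
Substituting: TS = 342.0040 / (15.0510 * 1.4040)
Result: 16.1845 N/mm^2


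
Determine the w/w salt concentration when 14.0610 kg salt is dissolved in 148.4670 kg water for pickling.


Formula: Conc = salt / (water + salt) * 100
Substituting: Conc = 14.0610 / (148.4670 + 14.0610) * 100
Result: 8.6514 %


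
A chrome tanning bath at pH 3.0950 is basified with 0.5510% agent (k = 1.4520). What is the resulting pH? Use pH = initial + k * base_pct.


Formula: pH_final = pH_initial + k * base_pct
Substituting: pH_final = 3.0950 + 1.4520 * 0.5510
Result: 3.8951


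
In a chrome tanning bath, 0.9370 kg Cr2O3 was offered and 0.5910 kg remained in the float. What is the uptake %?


Formula: Uptake = (offered - residual) / offered * 100
Substituting: Uptake = (0.9370 - 0.5910) / 0.9370 * 100
Result: 36.9264 %


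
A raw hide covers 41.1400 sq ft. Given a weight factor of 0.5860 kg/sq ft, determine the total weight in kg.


Formula: Weight = area * weight_per_sqft
Substituting: Weight = 41.1400 * 0.5860
Result: 24.1080 kg


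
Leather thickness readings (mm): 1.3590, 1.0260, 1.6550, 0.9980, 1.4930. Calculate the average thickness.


Formula: Average = sum / n
Substituting: Average = 6.5310 / 5
Result: 1.3062 mm


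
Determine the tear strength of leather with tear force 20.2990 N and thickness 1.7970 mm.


Formula: Tear strength = force / thickness
Substituting: Tear strength = 20.2990 / 1.7970
Result: 11.2960 N/mm


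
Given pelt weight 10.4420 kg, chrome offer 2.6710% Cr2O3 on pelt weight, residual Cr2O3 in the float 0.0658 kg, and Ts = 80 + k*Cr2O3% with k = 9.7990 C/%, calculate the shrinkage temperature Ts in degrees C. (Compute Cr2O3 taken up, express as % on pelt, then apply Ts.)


Offered = pelt * offer_pct / 100 = 10.4420 * 2.6710 / 100 = 0.2789 kg
Uptake = offered - residual = 0.2789 - 0.0658 = 0.2131 kg
Cr2O3% on pelt = uptake / pelt * 100 = 0.2131 / 10.4420 * 100 = 2.0409 %
Ts = 80 + k * Cr2O3% = 80 + 9.7990 * 2.0409 = 99.9983 C


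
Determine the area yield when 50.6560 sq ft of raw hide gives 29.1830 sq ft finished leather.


Formula: Yield = finished / raw * 100
Substituting: Yield = 29.1830 / 50.6560 * 100
Result: 57.6102 %


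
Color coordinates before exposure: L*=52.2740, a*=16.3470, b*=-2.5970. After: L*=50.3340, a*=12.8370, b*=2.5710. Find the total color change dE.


dL = -1.9400, da = -3.5100, db = 5.1680
dE = sqrt((-1.9400)^2 + (-3.5100)^2 + 5.1680^2) = 6.5416


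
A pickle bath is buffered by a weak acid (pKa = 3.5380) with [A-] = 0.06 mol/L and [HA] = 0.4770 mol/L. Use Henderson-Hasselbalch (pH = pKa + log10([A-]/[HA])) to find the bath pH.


ratio = [A-] / [HA] = 0.06 / 0.4770 = 0.1258
log10(ratio) = -0.9004
pH = pKa + log10(ratio) = 3.5380 - 0.9004 = 2.6376


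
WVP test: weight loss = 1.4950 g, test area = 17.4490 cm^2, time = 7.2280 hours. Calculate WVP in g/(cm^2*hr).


Formula: WVP = loss / (area * time)
Substituting: WVP = 1.4950 / (17.4490 * 7.2280)
Result: 0.0118537 g/(cm^2*hr)


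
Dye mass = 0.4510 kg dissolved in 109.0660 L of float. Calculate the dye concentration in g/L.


Formula: Conc = dye_mass(kg) / volume(L) * 1000
Substituting: Conc = 0.4510 / 109.0660 * 1000
Result: 4.1351 g/L


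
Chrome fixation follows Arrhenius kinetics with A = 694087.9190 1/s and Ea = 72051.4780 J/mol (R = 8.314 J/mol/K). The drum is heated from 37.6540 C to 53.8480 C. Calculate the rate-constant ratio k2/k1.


T1 = 37.6540 + 273.15 = 310.8040 K; T2 = 53.8480 + 273.15 = 326.9980 K
k1 = A * exp(-Ea/(R*T1)) = 694087.9190 * exp(-72051.4780/(8.314*310.8040)) = 5.3925e-07 1/s
k2 = A * exp(-Ea/(R*T2)) = 694087.9190 * exp(-72051.4780/(8.314*326.9980)) = 2.1454e-06 1/s
k2/k1 = 2.1454e-06 / 5.3925e-07 = 3.9784


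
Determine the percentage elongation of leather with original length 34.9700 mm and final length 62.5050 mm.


Formula: Elongation = (Lf - L0) / L0 * 100
Substituting: Elongation = (62.5050 - 34.9700) / 34.9700 * 100
Result: 78.7389 %


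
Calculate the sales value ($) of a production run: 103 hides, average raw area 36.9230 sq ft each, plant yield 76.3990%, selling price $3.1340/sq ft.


Raw_total = N * avg_area = 103 * 36.9230 = 3803.0690 sq ft
Finished = Raw_total * yield / 100 = 3803.0690 * 76.3990 / 100 = 2905.5067 sq ft
Value = Finished * price = 2905.5067 * 3.1340 = 9105.8580 $


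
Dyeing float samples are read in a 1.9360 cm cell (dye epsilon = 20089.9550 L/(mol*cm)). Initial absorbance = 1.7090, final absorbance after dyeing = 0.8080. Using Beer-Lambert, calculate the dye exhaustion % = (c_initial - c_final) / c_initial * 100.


c_initial = A_i / (epsilon * l) = 1.7090 / (20089.9550 * 1.9360) = 4.3940e-05 mol/L
c_final = A_f / (epsilon * l) = 0.8080 / (20089.9550 * 1.9360) = 2.0774e-05 mol/L
Exhaustion = (c_initial - c_final) / c_initial * 100 = (4.3940e-05 - 2.0774e-05) / 4.3940e-05 * 100 = 52.7209 %


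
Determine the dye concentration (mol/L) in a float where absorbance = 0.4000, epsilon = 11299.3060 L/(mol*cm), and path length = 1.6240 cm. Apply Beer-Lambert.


Formula: c = A / (epsilon * l)
Substituting: c = 0.4000 / (11299.3060 * 1.6240)
Result: 2.1798e-05 mol/L


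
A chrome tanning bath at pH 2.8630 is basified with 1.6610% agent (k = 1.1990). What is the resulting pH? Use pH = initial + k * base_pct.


Formula: pH_final = pH_initial + k * base_pct
Substituting: pH_final = 2.8630 + 1.1990 * 1.6610
Result: 4.8545


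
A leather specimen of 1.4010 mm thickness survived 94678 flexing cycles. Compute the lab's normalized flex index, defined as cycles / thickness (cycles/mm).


Formula: Index = cycles / thickness
Substituting: Index = 94678 / 1.4010
Result: 67578.8722 cycles/mm


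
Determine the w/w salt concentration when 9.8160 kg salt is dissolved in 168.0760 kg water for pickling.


Formula: Conc = salt / (water + salt) * 100
Substituting: Conc = 9.8160 / (168.0760 + 9.8160) * 100
Result: 5.5180 %


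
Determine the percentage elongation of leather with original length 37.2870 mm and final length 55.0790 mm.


Formula: Elongation = (Lf - L0) / L0 * 100
Substituting: Elongation = (55.0790 - 37.2870) / 37.2870 * 100
Result: 47.7164 %


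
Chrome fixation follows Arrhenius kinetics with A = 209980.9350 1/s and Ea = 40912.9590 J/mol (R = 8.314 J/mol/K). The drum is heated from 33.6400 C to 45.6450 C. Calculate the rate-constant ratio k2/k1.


T1 = 33.6400 + 273.15 = 306.7900 K; T2 = 45.6450 + 273.15 = 318.7950 K
k1 = A * exp(-Ea/(R*T1)) = 209980.9350 * exp(-40912.9590/(8.314*306.7900)) = 0.0226992 1/s
k2 = A * exp(-Ea/(R*T2)) = 209980.9350 * exp(-40912.9590/(8.314*318.7950)) = 0.0415278 1/s
k2/k1 = 0.0415278 / 0.0226992 = 1.8295


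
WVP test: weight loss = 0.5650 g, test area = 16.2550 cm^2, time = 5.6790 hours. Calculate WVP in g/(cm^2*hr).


Formula: WVP = loss / (area * time)
Substituting: WVP = 0.5650 / (16.2550 * 5.6790)
Result: 0.00612054 g/(cm^2*hr)


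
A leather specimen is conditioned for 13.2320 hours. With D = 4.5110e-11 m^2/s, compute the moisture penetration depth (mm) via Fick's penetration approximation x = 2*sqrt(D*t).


t = 13.2320 hr * 3600 = 47635.2000 s
D * t = 4.5110e-11 * 47635.2000 = 2.1488e-06
x = 2 * sqrt(D*t) = 2 * sqrt(2.1488e-06) = 0.00293177 m = 2.9318 mm


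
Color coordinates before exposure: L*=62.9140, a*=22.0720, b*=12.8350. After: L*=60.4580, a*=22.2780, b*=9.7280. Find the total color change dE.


dL = -2.4560, da = 0.2060, db = -3.1070
dE = sqrt((-2.4560)^2 + 0.2060^2 + (-3.1070)^2) = 3.9658


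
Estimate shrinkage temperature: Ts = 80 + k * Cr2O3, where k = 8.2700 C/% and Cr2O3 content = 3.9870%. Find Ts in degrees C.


Formula: Ts = 80 + k * Cr2O3
Substituting: Ts = 80 + 8.2700 * 3.9870
Result: 112.9725 C


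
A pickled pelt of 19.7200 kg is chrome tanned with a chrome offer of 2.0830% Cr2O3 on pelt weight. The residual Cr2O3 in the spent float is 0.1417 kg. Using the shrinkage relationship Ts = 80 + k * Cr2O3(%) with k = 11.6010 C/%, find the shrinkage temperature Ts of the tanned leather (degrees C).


Offered = pelt * offer_pct / 100 = 19.7200 * 2.0830 / 100 = 0.4108 kg
Uptake = offered - residual = 0.4108 - 0.1417 = 0.2691 kg
Cr2O3% on pelt = uptake / pelt * 100 = 0.2691 / 19.7200 * 100 = 1.3644 %
Ts = 80 + k * Cr2O3% = 80 + 11.6010 * 1.3644 = 95.8289 C


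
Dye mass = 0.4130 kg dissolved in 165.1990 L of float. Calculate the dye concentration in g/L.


Formula: Conc = dye_mass(kg) / volume(L) * 1000
Substituting: Conc = 0.4130 / 165.1990 * 1000
Result: 2.5000 g/L


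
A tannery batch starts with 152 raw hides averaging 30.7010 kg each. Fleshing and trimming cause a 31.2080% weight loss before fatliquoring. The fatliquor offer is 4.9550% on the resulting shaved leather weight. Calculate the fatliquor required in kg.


Total_raw = N * avg_wt = 152 * 30.7010 = 4666.5520 kg
Substrate = Total_raw * (1 - loss/100) = 4666.5520 * (1 - 31.2080/100) = 3210.2145 kg
Fat = Substrate * pct / 100 = 3210.2145 * 4.9550 / 100 = 159.0661 kg


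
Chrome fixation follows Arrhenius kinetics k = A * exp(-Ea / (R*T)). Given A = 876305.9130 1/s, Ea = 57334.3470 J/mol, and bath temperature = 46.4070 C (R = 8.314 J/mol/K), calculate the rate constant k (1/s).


T_K = T_C + 273.15 = 46.4070 + 273.15 = 319.5570 K
exponent = -Ea / (R * T_K) = -57334.3470 / (8.314 * 319.5570) = -21.5803
k = A * exp(exponent) = 876305.9130 * exp(-21.5803) = 3.7194e-04 1/s


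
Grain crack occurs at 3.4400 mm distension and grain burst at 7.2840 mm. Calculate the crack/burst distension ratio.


Formula: Ratio = crack / burst
Substituting: Ratio = 3.4400 / 7.2840
Result: 0.4723


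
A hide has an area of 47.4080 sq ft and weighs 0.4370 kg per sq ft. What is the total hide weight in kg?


Formula: Weight = area * weight_per_sqft
Substituting: Weight = 47.4080 * 0.4370
Result: 20.7173 kg


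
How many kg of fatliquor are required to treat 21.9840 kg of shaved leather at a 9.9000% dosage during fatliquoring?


Formula: Fat = substrate * pct / 100
Substituting: Fat = 21.9840 * 9.9000 / 100
Result: 2.1764 kg


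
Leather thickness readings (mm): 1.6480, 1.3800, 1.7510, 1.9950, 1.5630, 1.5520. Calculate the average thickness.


Formula: Average = sum / n
Substituting: Average = 9.8890 / 6
Result: 1.6482 mm


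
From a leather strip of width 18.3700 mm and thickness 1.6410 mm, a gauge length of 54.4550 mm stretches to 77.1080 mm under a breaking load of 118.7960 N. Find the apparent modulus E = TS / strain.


TS = F / (w * t) = 118.7960 / (18.3700 * 1.6410) = 3.9408 N/mm^2
strain = (Lf - L0) / L0 = (77.1080 - 54.4550) / 54.4550 = 0.4160
E = TS / strain = 3.9408 / 0.4160 = 9.4732 N/mm^2


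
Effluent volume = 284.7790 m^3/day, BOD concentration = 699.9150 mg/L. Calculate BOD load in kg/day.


Formula: BOD_load = volume * conc / 1000
Substituting: BOD_load = 284.7790 * 699.9150 / 1000
Result: 199.3211 kg/day


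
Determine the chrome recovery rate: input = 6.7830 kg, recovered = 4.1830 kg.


Formula: Recovery = recovered / input * 100
Substituting: Recovery = 4.1830 / 6.7830 * 100
Result: 61.6689 %


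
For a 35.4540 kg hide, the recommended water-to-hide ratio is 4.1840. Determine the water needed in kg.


Formula: Water = hide_weight * ratio
Substituting: Water = 35.4540 * 4.1840
Result: 148.3395 kg


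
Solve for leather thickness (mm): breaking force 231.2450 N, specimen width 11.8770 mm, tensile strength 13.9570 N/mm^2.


Formula: t = F / (TS * w)
Substituting: t = 231.2450 / (13.9570 * 11.8770)
Result: 1.3950 mm


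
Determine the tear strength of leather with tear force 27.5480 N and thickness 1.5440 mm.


Formula: Tear strength = force / thickness
Substituting: Tear strength = 27.5480 / 1.5440
Result: 17.8420 N/mm


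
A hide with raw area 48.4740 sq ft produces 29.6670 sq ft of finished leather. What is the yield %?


Formula: Yield = finished / raw * 100
Substituting: Yield = 29.6670 / 48.4740 * 100
Result: 61.2019 %


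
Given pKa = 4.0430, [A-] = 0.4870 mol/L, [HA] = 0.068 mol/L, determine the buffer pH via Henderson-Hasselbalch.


ratio = [A-] / [HA] = 0.4870 / 0.068 = 7.1618
log10(ratio) = 0.8550
pH = pKa + log10(ratio) = 4.0430 + 0.8550 = 4.8980


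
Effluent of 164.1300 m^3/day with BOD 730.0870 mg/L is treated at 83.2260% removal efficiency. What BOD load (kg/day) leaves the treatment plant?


Load_in = volume * conc / 1000 = 164.1300 * 730.0870 / 1000 = 119.8292 kg/day
Removed = Load_in * eff / 100 = 119.8292 * 83.2260 / 100 = 99.7290 kg/day
Load_out = Load_in - Removed = 119.8292 - 99.7290 = 20.1001 kg/day


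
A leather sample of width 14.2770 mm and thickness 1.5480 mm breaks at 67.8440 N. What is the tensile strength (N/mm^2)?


Formula: TS = force / (width * thickness)
Substituting: TS = 67.8440 / (14.2770 * 1.5480)
Result: 3.0698 N/mm^2


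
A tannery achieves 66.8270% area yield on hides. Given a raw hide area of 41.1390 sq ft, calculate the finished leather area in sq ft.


Formula: finished = raw * yield / 100
Substituting: finished = 41.1390 * 66.8270 / 100
Result: 27.4920 sq ft


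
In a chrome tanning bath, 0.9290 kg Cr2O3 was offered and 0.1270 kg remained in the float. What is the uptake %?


Formula: Uptake = (offered - residual) / offered * 100
Substituting: Uptake = (0.9290 - 0.1270) / 0.9290 * 100
Result: 86.3294 %


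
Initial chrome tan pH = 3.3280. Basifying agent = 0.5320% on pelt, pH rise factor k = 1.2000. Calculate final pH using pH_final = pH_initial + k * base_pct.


Formula: pH_final = pH_initial + k * base_pct
Substituting: pH_final = 3.3280 + 1.2000 * 0.5320
Result: 3.9664


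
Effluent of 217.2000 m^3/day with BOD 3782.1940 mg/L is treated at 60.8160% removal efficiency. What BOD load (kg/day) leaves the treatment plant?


Load_in = volume * conc / 1000 = 217.2000 * 3782.1940 / 1000 = 821.4925 kg/day
Removed = Load_in * eff / 100 = 821.4925 * 60.8160 / 100 = 499.5989 kg/day
Load_out = Load_in - Removed = 821.4925 - 499.5989 = 321.8936 kg/day


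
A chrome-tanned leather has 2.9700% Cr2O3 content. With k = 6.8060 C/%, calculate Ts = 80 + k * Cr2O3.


Formula: Ts = 80 + k * Cr2O3
Substituting: Ts = 80 + 6.8060 * 2.9700
Result: 100.2138 C


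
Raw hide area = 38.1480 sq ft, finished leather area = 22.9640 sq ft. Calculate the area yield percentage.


Formula: Yield = finished / raw * 100
Substituting: Yield = 22.9640 / 38.1480 * 100
Result: 60.1971 %


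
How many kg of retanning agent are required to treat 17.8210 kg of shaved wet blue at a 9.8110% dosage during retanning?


Formula: Retan = substrate * pct / 100
Substituting: Retan = 17.8210 * 9.8110 / 100
Result: 1.7484 kg


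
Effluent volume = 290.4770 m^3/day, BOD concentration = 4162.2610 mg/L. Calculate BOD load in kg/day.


Formula: BOD_load = volume * conc / 1000
Substituting: BOD_load = 290.4770 * 4162.2610 / 1000
Result: 1209.0411 kg/day


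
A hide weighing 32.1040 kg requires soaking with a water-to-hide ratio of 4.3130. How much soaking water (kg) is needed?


Formula: Water = hide_weight * ratio
Substituting: Water = 32.1040 * 4.3130
Result: 138.4646 kg


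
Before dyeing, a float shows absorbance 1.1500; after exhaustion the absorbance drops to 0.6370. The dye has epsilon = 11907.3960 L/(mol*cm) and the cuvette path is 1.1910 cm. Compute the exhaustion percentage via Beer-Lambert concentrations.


c_initial = A_i / (epsilon * l) = 1.1500 / (11907.3960 * 1.1910) = 8.1090e-05 mol/L
c_final = A_f / (epsilon * l) = 0.6370 / (11907.3960 * 1.1910) = 4.4917e-05 mol/L
Exhaustion = (c_initial - c_final) / c_initial * 100 = (8.1090e-05 - 4.4917e-05) / 8.1090e-05 * 100 = 44.6087 %


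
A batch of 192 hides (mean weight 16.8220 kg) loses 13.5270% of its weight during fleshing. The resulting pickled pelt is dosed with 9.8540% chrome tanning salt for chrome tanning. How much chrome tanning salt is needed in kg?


Total_raw = N * avg_wt = 192 * 16.8220 = 3229.8240 kg
Substrate = Total_raw * (1 - loss/100) = 3229.8240 * (1 - 13.5270/100) = 2792.9257 kg
Chrome = Substrate * pct / 100 = 2792.9257 * 9.8540 / 100 = 275.2149 kg


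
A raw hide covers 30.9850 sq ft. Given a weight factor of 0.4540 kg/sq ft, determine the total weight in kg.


Formula: Weight = area * weight_per_sqft
Substituting: Weight = 30.9850 * 0.4540
Result: 14.0672 kg


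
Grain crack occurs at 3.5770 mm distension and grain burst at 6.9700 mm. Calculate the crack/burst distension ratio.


Formula: Ratio = crack / burst
Substituting: Ratio = 3.5770 / 6.9700
Result: 0.5132


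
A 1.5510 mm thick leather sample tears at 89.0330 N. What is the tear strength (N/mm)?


Formula: Tear strength = force / thickness
Substituting: Tear strength = 89.0330 / 1.5510
Result: 57.4036 N/mm


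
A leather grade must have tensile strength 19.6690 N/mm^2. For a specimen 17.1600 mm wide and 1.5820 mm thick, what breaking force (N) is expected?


Formula: F = TS * w * t
Substituting: F = 19.6690 * 17.1600 * 1.5820
Result: 533.9567 N


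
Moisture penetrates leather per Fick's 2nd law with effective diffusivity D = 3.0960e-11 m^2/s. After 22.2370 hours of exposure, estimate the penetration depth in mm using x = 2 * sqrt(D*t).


t = 22.2370 hr * 3600 = 80053.2000 s
D * t = 3.0960e-11 * 80053.2000 = 2.4784e-06
x = 2 * sqrt(D*t) = 2 * sqrt(2.4784e-06) = 0.00314862 m = 3.1486 mm


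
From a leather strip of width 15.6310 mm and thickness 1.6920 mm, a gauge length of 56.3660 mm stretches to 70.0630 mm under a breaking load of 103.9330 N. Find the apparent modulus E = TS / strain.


TS = F / (w * t) = 103.9330 / (15.6310 * 1.6920) = 3.9298 N/mm^2
strain = (Lf - L0) / L0 = (70.0630 - 56.3660) / 56.3660 = 0.2430
E = TS / strain = 3.9298 / 0.2430 = 16.1718 N/mm^2


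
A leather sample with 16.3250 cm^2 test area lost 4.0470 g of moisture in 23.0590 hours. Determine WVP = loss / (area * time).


Formula: WVP = loss / (area * time)
Substituting: WVP = 4.0470 / (16.3250 * 23.0590)
Result: 0.0107508 g/(cm^2*hr)


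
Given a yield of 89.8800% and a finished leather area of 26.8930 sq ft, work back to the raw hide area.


Formula: raw = finished * 100 / yield
Substituting: raw = 26.8930 * 100 / 89.8800
Result: 29.9210 sq ft


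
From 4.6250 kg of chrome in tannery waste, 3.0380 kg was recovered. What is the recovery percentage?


Formula: Recovery = recovered / input * 100
Substituting: Recovery = 3.0380 / 4.6250 * 100
Result: 65.6865 %


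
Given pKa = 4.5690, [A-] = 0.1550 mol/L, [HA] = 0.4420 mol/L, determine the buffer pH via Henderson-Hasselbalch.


ratio = [A-] / [HA] = 0.1550 / 0.4420 = 0.3507
log10(ratio) = -0.4551
pH = pKa + log10(ratio) = 4.5690 - 0.4551 = 4.1139


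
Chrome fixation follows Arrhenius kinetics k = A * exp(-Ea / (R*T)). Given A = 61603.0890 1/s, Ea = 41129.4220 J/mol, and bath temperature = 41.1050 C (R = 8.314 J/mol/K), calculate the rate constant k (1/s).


T_K = T_C + 273.15 = 41.1050 + 273.15 = 314.2550 K
exponent = -Ea / (R * T_K) = -41129.4220 / (8.314 * 314.2550) = -15.7420
k = A * exp(exponent) = 61603.0890 * exp(-15.7420) = 0.00897287 1/s


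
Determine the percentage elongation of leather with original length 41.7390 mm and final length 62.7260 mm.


Formula: Elongation = (Lf - L0) / L0 * 100
Substituting: Elongation = (62.7260 - 41.7390) / 41.7390 * 100
Result: 50.2815 %


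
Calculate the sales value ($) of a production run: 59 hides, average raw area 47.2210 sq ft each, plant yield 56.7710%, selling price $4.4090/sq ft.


Raw_total = N * avg_area = 59 * 47.2210 = 2786.0390 sq ft
Finished = Raw_total * yield / 100 = 2786.0390 * 56.7710 / 100 = 1581.6622 sq ft
Value = Finished * price = 1581.6622 * 4.4090 = 6973.5486 $


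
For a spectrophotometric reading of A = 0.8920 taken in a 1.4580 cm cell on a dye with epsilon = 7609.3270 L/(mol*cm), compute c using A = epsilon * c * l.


Formula: c = A / (epsilon * l)
Substituting: c = 0.8920 / (7609.3270 * 1.4580)
Result: 8.0401e-05 mol/L


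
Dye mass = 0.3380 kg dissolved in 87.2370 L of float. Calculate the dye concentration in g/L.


Formula: Conc = dye_mass(kg) / volume(L) * 1000
Substituting: Conc = 0.3380 / 87.2370 * 1000
Result: 3.8745 g/L


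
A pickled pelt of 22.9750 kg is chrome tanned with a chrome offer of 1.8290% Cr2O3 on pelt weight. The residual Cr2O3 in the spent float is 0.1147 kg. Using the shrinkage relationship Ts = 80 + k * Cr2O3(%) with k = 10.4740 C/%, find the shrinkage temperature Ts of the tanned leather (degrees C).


Offered = pelt * offer_pct / 100 = 22.9750 * 1.8290 / 100 = 0.4202 kg
Uptake = offered - residual = 0.4202 - 0.1147 = 0.3055 kg
Cr2O3% on pelt = uptake / pelt * 100 = 0.3055 / 22.9750 * 100 = 1.3298 %
Ts = 80 + k * Cr2O3% = 80 + 10.4740 * 1.3298 = 93.9279 C


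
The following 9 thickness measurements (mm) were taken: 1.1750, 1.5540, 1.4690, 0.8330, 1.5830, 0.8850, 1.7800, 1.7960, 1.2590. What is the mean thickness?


Formula: Average = sum / n
Substituting: Average = 12.3340 / 9
Result: 1.3704 mm


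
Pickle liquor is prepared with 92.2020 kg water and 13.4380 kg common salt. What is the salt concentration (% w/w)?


Formula: Conc = salt / (water + salt) * 100
Substituting: Conc = 13.4380 / (92.2020 + 13.4380) * 100
Result: 12.7206 %


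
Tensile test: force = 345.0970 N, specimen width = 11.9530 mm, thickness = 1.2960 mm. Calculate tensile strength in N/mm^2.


Formula: TS = force / (width * thickness)
Substituting: TS = 345.0970 / (11.9530 * 1.2960)
Result: 22.2771 N/mm^2


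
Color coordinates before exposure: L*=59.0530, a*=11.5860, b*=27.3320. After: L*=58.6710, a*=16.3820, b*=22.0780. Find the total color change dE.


dL = -0.3820, da = 4.7960, db = -5.2540
dE = sqrt((-0.3820)^2 + 4.7960^2 + (-5.2540)^2) = 7.1240


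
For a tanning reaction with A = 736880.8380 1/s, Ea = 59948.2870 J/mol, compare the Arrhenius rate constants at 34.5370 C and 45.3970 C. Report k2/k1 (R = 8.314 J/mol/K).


T1 = 34.5370 + 273.15 = 307.6870 K; T2 = 45.3970 + 273.15 = 318.5470 K
k1 = A * exp(-Ea/(R*T1)) = 736880.8380 * exp(-59948.2870/(8.314*307.6870)) = 4.8964e-05 1/s
k2 = A * exp(-Ea/(R*T2)) = 736880.8380 * exp(-59948.2870/(8.314*318.5470)) = 1.0886e-04 1/s
k2/k1 = 1.0886e-04 / 4.8964e-05 = 2.2232


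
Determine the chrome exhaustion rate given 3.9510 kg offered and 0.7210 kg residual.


Formula: Uptake = (offered - residual) / offered * 100
Substituting: Uptake = (3.9510 - 0.7210) / 3.9510 * 100
Result: 81.7515 %


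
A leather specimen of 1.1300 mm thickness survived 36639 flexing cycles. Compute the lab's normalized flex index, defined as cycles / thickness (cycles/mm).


Formula: Index = cycles / thickness
Substituting: Index = 36639 / 1.1300
Result: 32423.8938 cycles/mm


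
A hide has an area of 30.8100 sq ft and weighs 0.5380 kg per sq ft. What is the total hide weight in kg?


Formula: Weight = area * weight_per_sqft
Substituting: Weight = 30.8100 * 0.5380
Result: 16.5758 kg


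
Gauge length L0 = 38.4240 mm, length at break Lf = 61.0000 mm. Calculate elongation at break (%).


Formula: Elongation = (Lf - L0) / L0 * 100
Substituting: Elongation = (61.0000 - 38.4240) / 38.4240 * 100
Result: 58.7549 %


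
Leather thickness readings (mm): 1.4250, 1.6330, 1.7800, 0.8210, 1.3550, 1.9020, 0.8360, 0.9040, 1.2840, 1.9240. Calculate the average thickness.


Formula: Average = sum / n
Substituting: Average = 13.8640 / 10
Result: 1.3864 mm


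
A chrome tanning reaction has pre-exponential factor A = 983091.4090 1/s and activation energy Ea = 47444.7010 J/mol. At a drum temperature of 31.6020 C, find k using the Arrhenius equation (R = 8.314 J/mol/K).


T_K = T_C + 273.15 = 31.6020 + 273.15 = 304.7520 K
exponent = -Ea / (R * T_K) = -47444.7010 / (8.314 * 304.7520) = -18.7254
k = A * exp(exponent) = 983091.4090 * exp(-18.7254) = 0.00724862 1/s


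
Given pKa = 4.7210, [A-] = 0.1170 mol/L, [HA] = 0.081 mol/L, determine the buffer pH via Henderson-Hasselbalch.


ratio = [A-] / [HA] = 0.1170 / 0.081 = 1.4444
log10(ratio) = 0.1597
pH = pKa + log10(ratio) = 4.7210 + 0.1597 = 4.8807


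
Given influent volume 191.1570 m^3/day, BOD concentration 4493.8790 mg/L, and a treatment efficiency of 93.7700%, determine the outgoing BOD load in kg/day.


Load_in = volume * conc / 1000 = 191.1570 * 4493.8790 / 1000 = 859.0364 kg/day
Removed = Load_in * eff / 100 = 859.0364 * 93.7700 / 100 = 805.5185 kg/day
Load_out = Load_in - Removed = 859.0364 - 805.5185 = 53.5180 kg/day


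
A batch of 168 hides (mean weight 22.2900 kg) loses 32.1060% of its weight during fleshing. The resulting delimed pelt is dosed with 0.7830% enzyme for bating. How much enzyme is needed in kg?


Total_raw = N * avg_wt = 168 * 22.2900 = 3744.7200 kg
Substrate = Total_raw * (1 - loss/100) = 3744.7200 * (1 - 32.1060/100) = 2542.4402 kg
Enzyme = Substrate * pct / 100 = 2542.4402 * 0.7830 / 100 = 19.9073 kg


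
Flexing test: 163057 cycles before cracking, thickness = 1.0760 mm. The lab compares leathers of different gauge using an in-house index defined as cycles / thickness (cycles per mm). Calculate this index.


Formula: Index = cycles / thickness
Substituting: Index = 163057 / 1.0760
Result: 151539.9628 cycles/mm


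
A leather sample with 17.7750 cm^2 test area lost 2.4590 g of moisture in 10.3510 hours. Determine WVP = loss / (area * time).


Formula: WVP = loss / (area * time)
Substituting: WVP = 2.4590 / (17.7750 * 10.3510)
Result: 0.0133649 g/(cm^2*hr)
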